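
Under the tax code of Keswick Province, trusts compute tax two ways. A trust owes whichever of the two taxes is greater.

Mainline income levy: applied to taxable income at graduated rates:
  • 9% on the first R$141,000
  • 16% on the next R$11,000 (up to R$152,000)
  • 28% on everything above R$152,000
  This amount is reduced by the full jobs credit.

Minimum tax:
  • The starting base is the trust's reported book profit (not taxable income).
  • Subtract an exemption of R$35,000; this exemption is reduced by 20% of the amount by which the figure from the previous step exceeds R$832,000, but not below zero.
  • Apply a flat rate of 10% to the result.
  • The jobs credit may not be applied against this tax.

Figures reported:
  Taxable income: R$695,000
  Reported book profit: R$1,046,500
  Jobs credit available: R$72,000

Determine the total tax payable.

Mainline income levy:
  R$141,000 × 9% = R$12,690
  R$11,000 × 16% = R$1,760
  R$543,000 × 28% = R$152,040
  → R$166,490
  Less jobs credit R$72,000 → R$94,490

Minimum tax:
  Base (reported book profit): R$1,046,500
  Exemption: 20% × (R$1,046,500 − R$832,000) = R$42,900 ≥ R$35,000, so the exemption is fully phased out
  Base: R$1,046,500 − R$0 = R$1,046,500
  R$1,046,500 × 10% = R$104,650

R$104,650 > R$94,490, so the minimum tax is the binding amount.

R$104,650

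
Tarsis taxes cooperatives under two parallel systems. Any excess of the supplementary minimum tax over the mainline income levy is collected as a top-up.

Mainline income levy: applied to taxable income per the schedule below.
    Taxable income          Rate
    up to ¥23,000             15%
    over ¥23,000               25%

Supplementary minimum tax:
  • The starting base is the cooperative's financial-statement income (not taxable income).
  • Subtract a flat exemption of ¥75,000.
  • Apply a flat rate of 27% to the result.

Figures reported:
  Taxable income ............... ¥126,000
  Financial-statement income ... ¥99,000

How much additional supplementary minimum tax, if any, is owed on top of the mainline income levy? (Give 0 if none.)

Mainline income levy:
  ¥23,000 × 15% = ¥3,450
  ¥103,000 × 25% = ¥25,750
  → ¥29,200

Supplementary minimum tax:
  Base (financial-statement income): ¥99,000
  Less exemption ¥75,000 → base ¥24,000
  ¥24,000 × 27% = ¥6,480

¥6,480 ≤ ¥29,200, so no add-on is due.

¥0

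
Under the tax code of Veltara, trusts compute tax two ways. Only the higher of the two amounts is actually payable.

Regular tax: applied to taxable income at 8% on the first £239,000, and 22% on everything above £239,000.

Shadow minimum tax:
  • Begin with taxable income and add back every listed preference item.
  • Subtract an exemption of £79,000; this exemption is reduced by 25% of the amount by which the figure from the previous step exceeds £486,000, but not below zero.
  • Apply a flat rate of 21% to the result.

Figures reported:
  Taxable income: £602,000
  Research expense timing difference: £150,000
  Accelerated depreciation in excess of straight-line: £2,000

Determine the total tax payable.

Regular tax:
  £239,000 × 8% = £19,120
  £363,000 × 22% = £79,860
  → £98,980

Shadow minimum tax:
  Adjusted income: £602,000 + £150,000 + £2,000 = £754,000
  Exemption: £79,000 − 25% × (£754,000 − £486,000) = £79,000 − £67,000 = £12,000
  Base: £754,000 − £12,000 = £742,000
  £742,000 × 21% = £155,820

£155,820 > £98,980, so the shadow minimum tax is the binding amount.

£155,820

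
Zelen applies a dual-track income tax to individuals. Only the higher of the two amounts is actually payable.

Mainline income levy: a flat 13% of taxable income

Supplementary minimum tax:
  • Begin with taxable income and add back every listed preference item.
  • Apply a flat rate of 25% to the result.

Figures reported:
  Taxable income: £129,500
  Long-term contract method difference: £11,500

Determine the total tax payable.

£35,250

Mainline income levy:
  £129,500 × 13% = £16,835

Supplementary minimum tax:
  Adjusted income: £129,500 + £11,500 = £141,000
  £141,000 × 25% = £35,250

£35,250 > £16,835, so the supplementary minimum tax is the binding amount.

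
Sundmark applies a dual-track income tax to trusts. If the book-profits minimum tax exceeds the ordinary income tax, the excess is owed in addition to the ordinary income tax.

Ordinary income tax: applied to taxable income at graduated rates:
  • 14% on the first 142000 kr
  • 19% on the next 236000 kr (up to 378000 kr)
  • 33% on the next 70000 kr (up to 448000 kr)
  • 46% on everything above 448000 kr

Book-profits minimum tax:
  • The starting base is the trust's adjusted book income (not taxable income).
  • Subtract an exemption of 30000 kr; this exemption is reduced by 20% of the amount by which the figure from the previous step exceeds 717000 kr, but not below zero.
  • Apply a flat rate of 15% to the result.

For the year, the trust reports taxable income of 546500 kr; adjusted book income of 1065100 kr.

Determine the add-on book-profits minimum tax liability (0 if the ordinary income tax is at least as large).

26635 kr

Book-profits minimum tax:
  Base (adjusted book income): 1065100 kr
  Exemption: 20% × (1065100 kr − 717000 kr) = 69620 kr ≥ 30000 kr, so the exemption is fully phased out
  Base: 1065100 kr − 0 kr = 1065100 kr
  1065100 kr × 15% = 159765 kr

Ordinary income tax:
  142000 kr × 14% = 19880 kr
  236000 kr × 19% = 44840 kr
  70000 kr × 33% = 23100 kr
  98500 kr × 46% = 45310 kr
  → 133130 kr

Excess of book-profits minimum tax over ordinary income tax: 159765 kr − 133130 kr = 26635 kr.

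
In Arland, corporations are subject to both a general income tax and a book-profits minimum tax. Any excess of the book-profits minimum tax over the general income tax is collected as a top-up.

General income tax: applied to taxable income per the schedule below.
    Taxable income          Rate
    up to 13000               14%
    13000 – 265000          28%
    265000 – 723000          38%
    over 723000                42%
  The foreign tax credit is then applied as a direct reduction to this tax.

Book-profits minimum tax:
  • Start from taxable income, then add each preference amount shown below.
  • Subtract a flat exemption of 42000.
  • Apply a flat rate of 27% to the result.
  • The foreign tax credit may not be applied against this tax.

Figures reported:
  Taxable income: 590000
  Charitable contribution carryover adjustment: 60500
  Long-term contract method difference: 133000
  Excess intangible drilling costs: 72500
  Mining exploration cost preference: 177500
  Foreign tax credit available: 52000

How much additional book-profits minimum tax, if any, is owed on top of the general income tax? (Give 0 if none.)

123825

Book-profits minimum tax:
  Adjusted income: 590000 + 60500 + 133000 + 72500 + 177500 = 1033500
  Less exemption 42000 → base 991500
  991500 × 27% = 267705

General income tax:
  13000 × 14% = 1820
  252000 × 28% = 70560
  325000 × 38% = 123500
  → 195880
  Less foreign tax credit 52000 → 143880

Excess of book-profits minimum tax over general income tax: 267705 − 143880 = 123825.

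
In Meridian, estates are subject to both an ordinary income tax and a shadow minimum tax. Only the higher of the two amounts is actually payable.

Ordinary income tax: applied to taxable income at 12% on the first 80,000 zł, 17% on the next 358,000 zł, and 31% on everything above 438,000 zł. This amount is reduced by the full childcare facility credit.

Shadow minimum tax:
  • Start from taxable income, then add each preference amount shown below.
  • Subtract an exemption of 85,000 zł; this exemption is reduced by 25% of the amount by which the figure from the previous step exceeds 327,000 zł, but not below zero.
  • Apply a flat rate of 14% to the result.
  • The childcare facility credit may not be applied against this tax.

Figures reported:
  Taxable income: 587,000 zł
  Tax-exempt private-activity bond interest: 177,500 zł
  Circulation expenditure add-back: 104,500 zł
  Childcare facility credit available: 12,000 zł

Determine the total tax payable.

Shadow minimum tax:
  Adjusted income: 587,000 zł + 177,500 zł + 104,500 zł = 869,000 zł
  Exemption: 25% × (869,000 zł − 327,000 zł) = 135,500 zł ≥ 85,000 zł, so the exemption is fully phased out
  Base: 869,000 zł − 0 zł = 869,000 zł
  869,000 zł × 14% = 121,660 zł

Ordinary income tax:
  80,000 zł × 12% = 9,600 zł
  358,000 zł × 17% = 60,860 zł
  149,000 zł × 31% = 46,190 zł
  → 116,650 zł
  Less childcare facility credit 12,000 zł → 104,650 zł

121,660 zł > 104,650 zł, so the shadow minimum tax is the binding amount.

121,660 zł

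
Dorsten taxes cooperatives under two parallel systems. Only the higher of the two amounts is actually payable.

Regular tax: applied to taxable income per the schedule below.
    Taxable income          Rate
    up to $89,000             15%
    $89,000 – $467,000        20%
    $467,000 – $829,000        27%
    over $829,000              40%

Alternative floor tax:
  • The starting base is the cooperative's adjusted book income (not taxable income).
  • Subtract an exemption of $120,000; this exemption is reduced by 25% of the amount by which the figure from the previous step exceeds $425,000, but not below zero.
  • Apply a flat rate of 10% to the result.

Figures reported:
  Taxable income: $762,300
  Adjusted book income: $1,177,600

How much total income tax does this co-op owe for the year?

Alternative floor tax:
  Base (adjusted book income): $1,177,600
  Exemption: 25% × ($1,177,600 − $425,000) = $188,150 ≥ $120,000, so the exemption is fully phased out
  Base: $1,177,600 − $0 = $1,177,600
  $1,177,600 × 10% = $117,760

Regular tax:
  $89,000 × 15% = $13,350
  $378,000 × 20% = $75,600
  $295,300 × 27% = $79,731
  → $168,681

$168,681 > $117,760, so the regular tax governs.

$168,681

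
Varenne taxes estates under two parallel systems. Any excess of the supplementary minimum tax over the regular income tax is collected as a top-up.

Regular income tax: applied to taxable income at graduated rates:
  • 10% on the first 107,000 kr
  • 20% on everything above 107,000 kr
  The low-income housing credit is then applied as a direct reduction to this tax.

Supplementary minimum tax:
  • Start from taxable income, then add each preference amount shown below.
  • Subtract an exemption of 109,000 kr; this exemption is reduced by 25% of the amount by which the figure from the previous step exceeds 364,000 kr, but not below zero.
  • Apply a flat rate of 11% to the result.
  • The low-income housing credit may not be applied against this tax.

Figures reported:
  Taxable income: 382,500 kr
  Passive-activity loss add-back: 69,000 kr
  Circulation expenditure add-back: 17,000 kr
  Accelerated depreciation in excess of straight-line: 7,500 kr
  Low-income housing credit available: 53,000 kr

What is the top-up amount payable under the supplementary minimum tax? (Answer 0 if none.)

30,650 kr

Regular income tax:
  107,000 kr × 10% = 10,700 kr
  275,500 kr × 20% = 55,100 kr
  → 65,800 kr
  Less low-income housing credit 53,000 kr → 12,800 kr

Supplementary minimum tax:
  Adjusted income: 382,500 kr + 69,000 kr + 17,000 kr + 7,500 kr = 476,000 kr
  Exemption: 109,000 kr − 25% × (476,000 kr − 364,000 kr) = 109,000 kr − 28,000 kr = 81,000 kr
  Base: 476,000 kr − 81,000 kr = 395,000 kr
  395,000 kr × 11% = 43,450 kr

Excess of supplementary minimum tax over regular income tax: 43,450 kr − 12,800 kr = 30,650 kr.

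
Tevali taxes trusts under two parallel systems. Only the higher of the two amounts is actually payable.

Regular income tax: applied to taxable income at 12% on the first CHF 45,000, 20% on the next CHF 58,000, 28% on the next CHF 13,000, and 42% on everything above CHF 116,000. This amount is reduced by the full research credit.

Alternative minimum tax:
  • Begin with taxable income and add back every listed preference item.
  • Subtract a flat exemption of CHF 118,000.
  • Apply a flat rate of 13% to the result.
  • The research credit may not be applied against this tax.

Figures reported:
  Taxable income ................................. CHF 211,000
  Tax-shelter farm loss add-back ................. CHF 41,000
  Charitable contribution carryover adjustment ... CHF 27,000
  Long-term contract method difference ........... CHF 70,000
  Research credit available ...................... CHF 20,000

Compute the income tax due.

Regular income tax:
  CHF 45,000 × 12% = CHF 5,400
  CHF 58,000 × 20% = CHF 11,600
  CHF 13,000 × 28% = CHF 3,640
  CHF 95,000 × 42% = CHF 39,900
  → CHF 60,540
  Less research credit CHF 20,000 → CHF 40,540

Alternative minimum tax:
  Adjusted income: CHF 211,000 + CHF 41,000 + CHF 27,000 + CHF 70,000 = CHF 349,000
  Less exemption CHF 118,000 → base CHF 231,000
  CHF 231,000 × 13% = CHF 30,030

CHF 40,540 > CHF 30,030, so the regular income tax governs.

CHF 40,540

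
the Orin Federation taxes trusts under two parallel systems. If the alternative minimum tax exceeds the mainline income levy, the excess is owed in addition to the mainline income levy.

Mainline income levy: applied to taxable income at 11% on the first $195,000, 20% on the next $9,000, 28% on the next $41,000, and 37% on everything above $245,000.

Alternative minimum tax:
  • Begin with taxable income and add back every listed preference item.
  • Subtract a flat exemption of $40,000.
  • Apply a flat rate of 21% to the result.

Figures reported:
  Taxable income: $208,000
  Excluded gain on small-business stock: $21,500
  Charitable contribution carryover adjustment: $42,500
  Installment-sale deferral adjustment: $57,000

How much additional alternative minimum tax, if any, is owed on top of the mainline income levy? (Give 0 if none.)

$36,320

Mainline income levy:
  $195,000 × 11% = $21,450
  $9,000 × 20% = $1,800
  $4,000 × 28% = $1,120
  → $24,370

Alternative minimum tax:
  Adjusted income: $208,000 + $21,500 + $42,500 + $57,000 = $329,000
  Less exemption $40,000 → base $289,000
  $289,000 × 21% = $60,690

Excess of alternative minimum tax over mainline income levy: $60,690 − $24,370 = $36,320.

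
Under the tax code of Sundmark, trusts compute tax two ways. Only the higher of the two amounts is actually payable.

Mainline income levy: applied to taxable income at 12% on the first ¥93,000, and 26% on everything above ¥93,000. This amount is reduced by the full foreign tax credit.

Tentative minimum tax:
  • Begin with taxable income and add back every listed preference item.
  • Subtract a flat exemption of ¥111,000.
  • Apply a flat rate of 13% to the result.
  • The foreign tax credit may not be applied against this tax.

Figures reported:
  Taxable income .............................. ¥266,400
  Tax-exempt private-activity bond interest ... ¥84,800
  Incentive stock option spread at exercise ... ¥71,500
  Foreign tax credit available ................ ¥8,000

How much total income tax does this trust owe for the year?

Mainline income levy:
  ¥93,000 × 12% = ¥11,160
  ¥173,400 × 26% = ¥45,084
  → ¥56,244
  Less foreign tax credit ¥8,000 → ¥48,244

Tentative minimum tax:
  Adjusted income: ¥266,400 + ¥84,800 + ¥71,500 = ¥422,700
  Less exemption ¥111,000 → base ¥311,700
  ¥311,700 × 13% = ¥40,521

¥48,244 > ¥40,521, so the mainline income levy governs.

¥48,244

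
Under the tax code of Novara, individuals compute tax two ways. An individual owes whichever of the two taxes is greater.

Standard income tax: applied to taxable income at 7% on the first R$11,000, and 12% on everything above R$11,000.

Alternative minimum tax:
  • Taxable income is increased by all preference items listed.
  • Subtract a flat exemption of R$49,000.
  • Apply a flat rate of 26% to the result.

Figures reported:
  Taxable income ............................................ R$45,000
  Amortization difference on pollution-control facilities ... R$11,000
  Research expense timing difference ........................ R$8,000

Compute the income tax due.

Alternative minimum tax:
  Adjusted income: R$45,000 + R$11,000 + R$8,000 = R$64,000
  Less exemption R$49,000 → base R$15,000
  R$15,000 × 26% = R$3,900

Standard income tax:
  R$11,000 × 7% = R$770
  R$34,000 × 12% = R$4,080
  → R$4,850

R$4,850 > R$3,900, so the standard income tax governs.

R$4,850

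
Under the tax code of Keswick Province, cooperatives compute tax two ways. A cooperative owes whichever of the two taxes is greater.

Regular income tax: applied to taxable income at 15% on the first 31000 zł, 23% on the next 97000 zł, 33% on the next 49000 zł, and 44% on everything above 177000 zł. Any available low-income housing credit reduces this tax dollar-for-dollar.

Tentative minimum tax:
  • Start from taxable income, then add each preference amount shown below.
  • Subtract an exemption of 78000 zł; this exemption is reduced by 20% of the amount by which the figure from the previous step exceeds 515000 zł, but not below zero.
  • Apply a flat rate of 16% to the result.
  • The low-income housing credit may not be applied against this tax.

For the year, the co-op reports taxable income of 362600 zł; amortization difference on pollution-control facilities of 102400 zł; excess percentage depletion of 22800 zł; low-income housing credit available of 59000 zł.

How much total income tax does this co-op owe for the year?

Tentative minimum tax:
  Adjusted income: 362600 zł + 102400 zł + 22800 zł = 487800 zł
  Exemption: 487800 zł ≤ 515000 zł, so full 78000 zł applies
  Base: 487800 zł − 78000 zł = 409800 zł
  409800 zł × 16% = 65568 zł

Regular income tax:
  31000 zł × 15% = 4650 zł
  97000 zł × 23% = 22310 zł
  49000 zł × 33% = 16170 zł
  185600 zł × 44% = 81664 zł
  → 124794 zł
  Less low-income housing credit 59000 zł → 65794 zł

65794 zł > 65568 zł, so the regular income tax governs.

65794 zł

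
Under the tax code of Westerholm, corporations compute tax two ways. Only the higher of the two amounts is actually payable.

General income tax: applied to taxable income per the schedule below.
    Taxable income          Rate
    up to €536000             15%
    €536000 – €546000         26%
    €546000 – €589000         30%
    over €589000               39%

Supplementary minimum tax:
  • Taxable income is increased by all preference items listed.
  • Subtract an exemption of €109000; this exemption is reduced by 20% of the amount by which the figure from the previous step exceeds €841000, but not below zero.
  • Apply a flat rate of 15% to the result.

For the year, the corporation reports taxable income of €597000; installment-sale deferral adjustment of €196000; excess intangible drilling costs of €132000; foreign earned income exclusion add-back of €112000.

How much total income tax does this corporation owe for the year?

€145080

Supplementary minimum tax:
  Adjusted income: €597000 + €196000 + €132000 + €112000 = €1037000
  Exemption: €109000 − 20% × (€1037000 − €841000) = €109000 − €39200 = €69800
  Base: €1037000 − €69800 = €967200
  €967200 × 15% = €145080

General income tax:
  €536000 × 15% = €80400
  €10000 × 26% = €2600
  €43000 × 30% = €12900
  €8000 × 39% = €3120
  → €99020

€145080 > €99020, so the supplementary minimum tax is the binding amount.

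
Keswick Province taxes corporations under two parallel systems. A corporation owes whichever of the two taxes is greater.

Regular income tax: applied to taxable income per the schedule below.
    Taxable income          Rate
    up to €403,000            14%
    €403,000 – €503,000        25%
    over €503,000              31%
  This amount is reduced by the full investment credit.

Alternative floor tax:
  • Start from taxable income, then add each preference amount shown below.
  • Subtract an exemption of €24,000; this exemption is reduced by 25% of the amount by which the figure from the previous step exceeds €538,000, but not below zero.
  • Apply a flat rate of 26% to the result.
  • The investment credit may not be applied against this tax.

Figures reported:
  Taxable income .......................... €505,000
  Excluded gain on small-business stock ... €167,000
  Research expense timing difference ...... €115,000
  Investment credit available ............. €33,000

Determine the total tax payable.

Regular income tax:
  €403,000 × 14% = €56,420
  €100,000 × 25% = €25,000
  €2,000 × 31% = €620
  → €82,040
  Less investment credit €33,000 → €49,040

Alternative floor tax:
  Adjusted income: €505,000 + €167,000 + €115,000 = €787,000
  Exemption: 25% × (€787,000 − €538,000) = €62,250 ≥ €24,000, so the exemption is fully phased out
  Base: €787,000 − €0 = €787,000
  €787,000 × 26% = €204,620

€204,620 > €49,040, so the alternative floor tax is the binding amount.

€204,620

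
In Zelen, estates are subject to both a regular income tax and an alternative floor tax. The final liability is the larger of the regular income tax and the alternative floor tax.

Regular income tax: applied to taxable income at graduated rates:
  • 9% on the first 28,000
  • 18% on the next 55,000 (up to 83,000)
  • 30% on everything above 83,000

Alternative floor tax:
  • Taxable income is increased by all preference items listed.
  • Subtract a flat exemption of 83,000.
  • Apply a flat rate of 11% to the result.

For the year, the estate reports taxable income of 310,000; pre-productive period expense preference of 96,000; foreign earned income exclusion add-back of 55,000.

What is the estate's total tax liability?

Regular income tax:
  28,000 × 9% = 2,520
  55,000 × 18% = 9,900
  227,000 × 30% = 68,100
  → 80,520

Alternative floor tax:
  Adjusted income: 310,000 + 96,000 + 55,000 = 461,000
  Less exemption 83,000 → base 378,000
  378,000 × 11% = 41,580

80,520 > 41,580, so the regular income tax governs.

80,520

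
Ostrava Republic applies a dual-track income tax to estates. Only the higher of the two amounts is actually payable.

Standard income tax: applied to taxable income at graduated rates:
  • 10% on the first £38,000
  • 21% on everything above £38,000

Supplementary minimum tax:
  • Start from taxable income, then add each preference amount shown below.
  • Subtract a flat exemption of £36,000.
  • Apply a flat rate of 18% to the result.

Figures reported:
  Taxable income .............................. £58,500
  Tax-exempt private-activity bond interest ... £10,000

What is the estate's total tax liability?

£8,105

Standard income tax:
  £38,000 × 10% = £3,800
  £20,500 × 21% = £4,305
  → £8,105

Supplementary minimum tax:
  Adjusted income: £58,500 + £10,000 = £68,500
  Less exemption £36,000 → base £32,500
  £32,500 × 18% = £5,850

£8,105 > £5,850, so the standard income tax governs.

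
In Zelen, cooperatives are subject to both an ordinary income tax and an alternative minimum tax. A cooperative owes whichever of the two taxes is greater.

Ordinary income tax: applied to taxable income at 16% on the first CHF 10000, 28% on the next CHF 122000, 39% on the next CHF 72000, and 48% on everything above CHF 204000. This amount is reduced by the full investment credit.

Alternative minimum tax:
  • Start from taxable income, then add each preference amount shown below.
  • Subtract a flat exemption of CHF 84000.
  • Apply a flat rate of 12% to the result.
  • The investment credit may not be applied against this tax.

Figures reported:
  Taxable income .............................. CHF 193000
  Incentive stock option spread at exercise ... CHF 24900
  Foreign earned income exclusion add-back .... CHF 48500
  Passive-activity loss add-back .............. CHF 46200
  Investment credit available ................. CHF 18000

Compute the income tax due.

Ordinary income tax:
  CHF 10000 × 16% = CHF 1600
  CHF 122000 × 28% = CHF 34160
  CHF 61000 × 39% = CHF 23790
  → CHF 59550
  Less investment credit CHF 18000 → CHF 41550

Alternative minimum tax:
  Adjusted income: CHF 193000 + CHF 24900 + CHF 48500 + CHF 46200 = CHF 312600
  Less exemption CHF 84000 → base CHF 228600
  CHF 228600 × 12% = CHF 27432

CHF 41550 > CHF 27432, so the ordinary income tax governs.

CHF 41550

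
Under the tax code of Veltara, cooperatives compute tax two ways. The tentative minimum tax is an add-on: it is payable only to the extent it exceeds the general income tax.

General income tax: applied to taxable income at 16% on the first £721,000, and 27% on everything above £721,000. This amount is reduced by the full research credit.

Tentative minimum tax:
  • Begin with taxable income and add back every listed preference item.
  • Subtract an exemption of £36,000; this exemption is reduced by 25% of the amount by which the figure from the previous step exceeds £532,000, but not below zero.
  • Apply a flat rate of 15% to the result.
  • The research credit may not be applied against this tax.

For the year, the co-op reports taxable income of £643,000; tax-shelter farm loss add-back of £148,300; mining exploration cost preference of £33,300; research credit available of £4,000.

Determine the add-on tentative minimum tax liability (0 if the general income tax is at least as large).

£24,810

General income tax:
  £643,000 × 16% = £102,880
  Less research credit £4,000 → £98,880

Tentative minimum tax:
  Adjusted income: £643,000 + £148,300 + £33,300 = £824,600
  Exemption: 25% × (£824,600 − £532,000) = £73,150 ≥ £36,000, so the exemption is fully phased out
  Base: £824,600 − £0 = £824,600
  £824,600 × 15% = £123,690

Excess of tentative minimum tax over general income tax: £123,690 − £98,880 = £24,810.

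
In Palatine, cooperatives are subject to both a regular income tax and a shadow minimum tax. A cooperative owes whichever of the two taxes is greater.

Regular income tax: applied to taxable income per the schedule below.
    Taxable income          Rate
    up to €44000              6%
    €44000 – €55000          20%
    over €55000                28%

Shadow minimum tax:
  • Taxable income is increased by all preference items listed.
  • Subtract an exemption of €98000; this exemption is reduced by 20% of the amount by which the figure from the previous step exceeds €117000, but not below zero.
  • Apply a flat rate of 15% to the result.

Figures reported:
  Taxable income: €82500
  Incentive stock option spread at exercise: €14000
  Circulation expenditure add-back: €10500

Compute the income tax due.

Shadow minimum tax:
  Adjusted income: €82500 + €14000 + €10500 = €107000
  Exemption: €107000 ≤ €117000, so full €98000 applies
  Base: €107000 − €98000 = €9000
  €9000 × 15% = €1350

Regular income tax:
  €44000 × 6% = €2640
  €11000 × 20% = €2200
  €27500 × 28% = €7700
  → €12540

€12540 > €1350, so the regular income tax governs.

€12540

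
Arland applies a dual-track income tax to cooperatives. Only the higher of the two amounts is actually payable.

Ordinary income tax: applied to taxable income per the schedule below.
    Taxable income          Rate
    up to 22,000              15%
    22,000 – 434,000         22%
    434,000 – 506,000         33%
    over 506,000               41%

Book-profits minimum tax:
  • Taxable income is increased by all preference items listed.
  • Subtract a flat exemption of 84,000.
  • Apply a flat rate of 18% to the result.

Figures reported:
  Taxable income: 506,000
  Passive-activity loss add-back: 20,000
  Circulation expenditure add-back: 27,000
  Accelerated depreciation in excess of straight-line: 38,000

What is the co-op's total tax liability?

Book-profits minimum tax:
  Adjusted income: 506,000 + 20,000 + 27,000 + 38,000 = 591,000
  Less exemption 84,000 → base 507,000
  507,000 × 18% = 91,260

Ordinary income tax:
  22,000 × 15% = 3,300
  412,000 × 22% = 90,640
  72,000 × 33% = 23,760
  → 117,700

117,700 > 91,260, so the ordinary income tax governs.

117,700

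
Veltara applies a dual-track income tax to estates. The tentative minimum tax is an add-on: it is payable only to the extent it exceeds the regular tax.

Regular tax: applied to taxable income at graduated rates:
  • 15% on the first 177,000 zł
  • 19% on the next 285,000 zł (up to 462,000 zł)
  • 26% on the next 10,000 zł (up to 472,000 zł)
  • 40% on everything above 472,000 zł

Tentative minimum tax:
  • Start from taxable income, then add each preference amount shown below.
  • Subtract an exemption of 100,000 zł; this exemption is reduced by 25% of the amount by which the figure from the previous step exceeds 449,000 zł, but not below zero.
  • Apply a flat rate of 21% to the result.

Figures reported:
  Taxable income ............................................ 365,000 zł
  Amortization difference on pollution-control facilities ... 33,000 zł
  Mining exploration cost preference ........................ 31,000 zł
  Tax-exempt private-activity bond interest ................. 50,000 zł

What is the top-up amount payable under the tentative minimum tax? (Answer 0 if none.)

Regular tax:
  177,000 zł × 15% = 26,550 zł
  188,000 zł × 19% = 35,720 zł
  → 62,270 zł

Tentative minimum tax:
  Adjusted income: 365,000 zł + 33,000 zł + 31,000 zł + 50,000 zł = 479,000 zł
  Exemption: 100,000 zł − 25% × (479,000 zł − 449,000 zł) = 100,000 zł − 7,500 zł = 92,500 zł
  Base: 479,000 zł − 92,500 zł = 386,500 zł
  386,500 zł × 21% = 81,165 zł

Excess of tentative minimum tax over regular tax: 81,165 zł − 62,270 zł = 18,895 zł.

18,895 zł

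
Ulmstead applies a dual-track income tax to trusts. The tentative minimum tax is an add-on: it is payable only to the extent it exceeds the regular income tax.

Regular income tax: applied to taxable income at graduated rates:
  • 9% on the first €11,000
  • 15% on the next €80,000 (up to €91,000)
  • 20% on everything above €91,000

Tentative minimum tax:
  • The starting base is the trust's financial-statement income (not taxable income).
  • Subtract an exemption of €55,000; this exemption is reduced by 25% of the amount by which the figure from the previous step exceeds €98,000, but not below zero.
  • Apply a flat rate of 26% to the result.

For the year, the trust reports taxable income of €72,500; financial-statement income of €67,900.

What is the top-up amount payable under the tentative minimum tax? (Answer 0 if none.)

€0

Regular income tax:
  €11,000 × 9% = €990
  €61,500 × 15% = €9,225
  → €10,215

Tentative minimum tax:
  Base (financial-statement income): €67,900
  Exemption: €67,900 ≤ €98,000, so full €55,000 applies
  Base: €67,900 − €55,000 = €12,900
  €12,900 × 26% = €3,354

€3,354 ≤ €10,215, so no add-on is due.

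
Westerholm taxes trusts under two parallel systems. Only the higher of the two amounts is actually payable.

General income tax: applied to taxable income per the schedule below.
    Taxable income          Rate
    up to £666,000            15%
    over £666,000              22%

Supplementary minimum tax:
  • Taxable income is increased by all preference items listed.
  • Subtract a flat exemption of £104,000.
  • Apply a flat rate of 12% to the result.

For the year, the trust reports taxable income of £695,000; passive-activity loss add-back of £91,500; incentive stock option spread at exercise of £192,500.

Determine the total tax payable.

Supplementary minimum tax:
  Adjusted income: £695,000 + £91,500 + £192,500 = £979,000
  Less exemption £104,000 → base £875,000
  £875,000 × 12% = £105,000

General income tax:
  £666,000 × 15% = £99,900
  £29,000 × 22% = £6,380
  → £106,280

£106,280 > £105,000, so the general income tax governs.

£106,280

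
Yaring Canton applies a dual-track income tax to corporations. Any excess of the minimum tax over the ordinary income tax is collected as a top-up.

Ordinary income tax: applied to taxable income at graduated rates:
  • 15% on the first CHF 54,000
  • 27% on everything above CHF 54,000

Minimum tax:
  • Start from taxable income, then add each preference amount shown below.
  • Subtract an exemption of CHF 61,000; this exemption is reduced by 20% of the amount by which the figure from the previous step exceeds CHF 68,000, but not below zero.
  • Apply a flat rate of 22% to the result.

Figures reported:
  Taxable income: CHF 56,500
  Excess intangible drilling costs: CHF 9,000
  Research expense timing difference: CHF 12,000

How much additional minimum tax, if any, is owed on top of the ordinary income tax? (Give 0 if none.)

CHF 0

Minimum tax:
  Adjusted income: CHF 56,500 + CHF 9,000 + CHF 12,000 = CHF 77,500
  Exemption: CHF 61,000 − 20% × (CHF 77,500 − CHF 68,000) = CHF 61,000 − CHF 1,900 = CHF 59,100
  Base: CHF 77,500 − CHF 59,100 = CHF 18,400
  CHF 18,400 × 22% = CHF 4,048

Ordinary income tax:
  CHF 54,000 × 15% = CHF 8,100
  CHF 2,500 × 27% = CHF 675
  → CHF 8,775

CHF 4,048 ≤ CHF 8,775, so no add-on is due.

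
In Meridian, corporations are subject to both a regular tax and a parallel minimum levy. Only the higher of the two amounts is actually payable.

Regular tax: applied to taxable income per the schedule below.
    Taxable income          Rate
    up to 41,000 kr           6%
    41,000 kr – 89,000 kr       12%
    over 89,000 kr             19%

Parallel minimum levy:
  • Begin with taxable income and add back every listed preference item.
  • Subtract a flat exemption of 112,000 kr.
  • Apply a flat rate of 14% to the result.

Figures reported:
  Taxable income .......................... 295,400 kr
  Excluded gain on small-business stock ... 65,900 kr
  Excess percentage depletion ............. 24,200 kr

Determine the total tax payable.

Parallel minimum levy:
  Adjusted income: 295,400 kr + 65,900 kr + 24,200 kr = 385,500 kr
  Less exemption 112,000 kr → base 273,500 kr
  273,500 kr × 14% = 38,290 kr

Regular tax:
  41,000 kr × 6% = 2,460 kr
  48,000 kr × 12% = 5,760 kr
  206,400 kr × 19% = 39,216 kr
  → 47,436 kr

47,436 kr > 38,290 kr, so the regular tax governs.

47,436 kr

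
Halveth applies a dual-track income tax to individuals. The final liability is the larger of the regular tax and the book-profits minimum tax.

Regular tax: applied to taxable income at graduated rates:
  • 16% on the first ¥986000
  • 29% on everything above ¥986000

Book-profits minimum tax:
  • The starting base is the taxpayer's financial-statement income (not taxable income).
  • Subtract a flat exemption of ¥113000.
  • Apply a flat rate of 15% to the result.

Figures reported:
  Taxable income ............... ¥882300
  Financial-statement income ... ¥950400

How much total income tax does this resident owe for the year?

¥141168

Regular tax:
  ¥882300 × 16% = ¥141168

Book-profits minimum tax:
  Base (financial-statement income): ¥950400
  Less exemption ¥113000 → base ¥837400
  ¥837400 × 15% = ¥125610

¥141168 > ¥125610, so the regular tax governs.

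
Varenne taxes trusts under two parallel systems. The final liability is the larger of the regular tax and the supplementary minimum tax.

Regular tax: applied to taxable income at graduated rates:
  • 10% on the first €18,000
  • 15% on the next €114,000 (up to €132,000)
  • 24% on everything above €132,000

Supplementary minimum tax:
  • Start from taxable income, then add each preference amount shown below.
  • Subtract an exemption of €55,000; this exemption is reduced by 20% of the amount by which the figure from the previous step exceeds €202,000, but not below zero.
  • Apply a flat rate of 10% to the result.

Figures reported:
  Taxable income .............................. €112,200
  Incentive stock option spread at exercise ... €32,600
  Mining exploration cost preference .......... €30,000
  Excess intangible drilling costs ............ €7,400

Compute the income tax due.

€15,930

Supplementary minimum tax:
  Adjusted income: €112,200 + €32,600 + €30,000 + €7,400 = €182,200
  Exemption: €182,200 ≤ €202,000, so full €55,000 applies
  Base: €182,200 − €55,000 = €127,200
  €127,200 × 10% = €12,720

Regular tax:
  €18,000 × 10% = €1,800
  €94,200 × 15% = €14,130
  → €15,930

€15,930 > €12,720, so the regular tax governs.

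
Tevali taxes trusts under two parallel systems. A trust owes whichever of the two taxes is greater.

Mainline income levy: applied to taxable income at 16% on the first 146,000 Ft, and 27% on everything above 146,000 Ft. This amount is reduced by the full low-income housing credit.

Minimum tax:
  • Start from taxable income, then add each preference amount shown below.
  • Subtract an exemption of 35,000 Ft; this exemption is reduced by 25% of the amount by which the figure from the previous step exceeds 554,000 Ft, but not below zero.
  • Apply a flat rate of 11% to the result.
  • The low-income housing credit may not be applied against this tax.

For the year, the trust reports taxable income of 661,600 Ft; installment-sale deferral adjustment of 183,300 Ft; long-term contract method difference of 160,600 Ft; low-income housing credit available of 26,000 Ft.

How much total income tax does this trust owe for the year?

Mainline income levy:
  146,000 Ft × 16% = 23,360 Ft
  515,600 Ft × 27% = 139,212 Ft
  → 162,572 Ft
  Less low-income housing credit 26,000 Ft → 136,572 Ft

Minimum tax:
  Adjusted income: 661,600 Ft + 183,300 Ft + 160,600 Ft = 1,005,500 Ft
  Exemption: 25% × (1,005,500 Ft − 554,000 Ft) = 112,875 Ft ≥ 35,000 Ft, so the exemption is fully phased out
  Base: 1,005,500 Ft − 0 Ft = 1,005,500 Ft
  1,005,500 Ft × 11% = 110,605 Ft

136,572 Ft > 110,605 Ft, so the mainline income levy governs.

136,572 Ft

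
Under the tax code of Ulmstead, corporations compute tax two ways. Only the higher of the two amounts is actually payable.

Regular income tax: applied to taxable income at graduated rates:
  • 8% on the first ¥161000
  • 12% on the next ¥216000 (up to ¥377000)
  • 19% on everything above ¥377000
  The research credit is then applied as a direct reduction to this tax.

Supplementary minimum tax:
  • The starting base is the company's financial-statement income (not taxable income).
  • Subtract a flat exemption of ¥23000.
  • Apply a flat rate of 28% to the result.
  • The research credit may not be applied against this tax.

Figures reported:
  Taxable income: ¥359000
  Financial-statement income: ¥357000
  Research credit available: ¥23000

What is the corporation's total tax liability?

¥93520

Regular income tax:
  ¥161000 × 8% = ¥12880
  ¥198000 × 12% = ¥23760
  → ¥36640
  Less research credit ¥23000 → ¥13640

Supplementary minimum tax:
  Base (financial-statement income): ¥357000
  Less exemption ¥23000 → base ¥334000
  ¥334000 × 28% = ¥93520

¥93520 > ¥13640, so the supplementary minimum tax is the binding amount.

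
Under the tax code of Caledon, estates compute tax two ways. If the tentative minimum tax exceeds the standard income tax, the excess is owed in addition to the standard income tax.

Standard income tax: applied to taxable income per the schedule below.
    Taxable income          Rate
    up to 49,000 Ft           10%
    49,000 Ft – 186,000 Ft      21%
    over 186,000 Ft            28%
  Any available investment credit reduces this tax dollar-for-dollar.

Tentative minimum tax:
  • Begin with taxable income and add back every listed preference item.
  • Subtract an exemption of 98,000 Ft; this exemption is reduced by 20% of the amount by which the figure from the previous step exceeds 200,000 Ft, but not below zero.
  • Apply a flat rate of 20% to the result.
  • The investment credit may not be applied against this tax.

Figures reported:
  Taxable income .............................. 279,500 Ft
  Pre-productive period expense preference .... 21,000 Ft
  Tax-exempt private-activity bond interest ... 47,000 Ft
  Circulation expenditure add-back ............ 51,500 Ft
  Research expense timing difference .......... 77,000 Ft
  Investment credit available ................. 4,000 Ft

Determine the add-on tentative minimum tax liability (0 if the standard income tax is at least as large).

Tentative minimum tax:
  Adjusted income: 279,500 Ft + 21,000 Ft + 47,000 Ft + 51,500 Ft + 77,000 Ft = 476,000 Ft
  Exemption: 98,000 Ft − 20% × (476,000 Ft − 200,000 Ft) = 98,000 Ft − 55,200 Ft = 42,800 Ft
  Base: 476,000 Ft − 42,800 Ft = 433,200 Ft
  433,200 Ft × 20% = 86,640 Ft

Standard income tax:
  49,000 Ft × 10% = 4,900 Ft
  137,000 Ft × 21% = 28,770 Ft
  93,500 Ft × 28% = 26,180 Ft
  → 59,850 Ft
  Less investment credit 4,000 Ft → 55,850 Ft

Excess of tentative minimum tax over standard income tax: 86,640 Ft − 55,850 Ft = 30,790 Ft.

30,790 Ft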